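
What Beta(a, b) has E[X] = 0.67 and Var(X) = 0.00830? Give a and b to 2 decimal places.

Write ν = a+b; then a = μν and Var = μ(1−μ)/(ν+1).
ν = μ(1−μ)/Var − 1 = 0.2211/0.00830 − 1 = 25.6386.
a = 0.67·25.6386 = 17.18, b = 0.33·25.6386 = 8.46.

a = 17.18, b = 8.46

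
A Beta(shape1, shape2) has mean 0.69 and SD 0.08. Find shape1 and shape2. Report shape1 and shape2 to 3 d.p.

shape1 = 22.371, shape2 = 10.051

σ² = 0.08² = 0.0064.
With s = shape1+shape2, Var = μ(1−μ)/(s+1), so s+1 = (0.69×0.31)/0.0064 = 33.4219 and s = 32.4219.
shape1 = μs = 22.371, shape2 = (1−μ)s = 10.051.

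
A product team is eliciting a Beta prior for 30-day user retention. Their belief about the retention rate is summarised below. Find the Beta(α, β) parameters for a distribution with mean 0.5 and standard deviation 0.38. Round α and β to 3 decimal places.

α = 0.366, β = 0.366

First σ² = 0.1444. Setting α = μn, β = (1−μ)n with n = α+β,
μ(1−μ)/(n+1) = 0.1444 ⇒ n+1 = 0.25/0.1444 = 1.7313 ⇒ n = 0.7313.
Hence α = 0.5×0.7313 = 0.366, β = 0.5×0.7313 = 0.366.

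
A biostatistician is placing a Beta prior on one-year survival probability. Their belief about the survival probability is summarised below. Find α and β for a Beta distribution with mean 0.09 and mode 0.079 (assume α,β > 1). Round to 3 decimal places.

With s = α+β: μ = α/s and mode = (α−1)/(s−2). Eliminating α = μs,
μs − 1 = m(s−2) ⇒ s(μ−m) = 1−2m ⇒ s = 0.842/0.011 = 76.5455.
So α = μs = 6.889, β = (1−μ)s = 69.656.

α = 6.889, β = 69.656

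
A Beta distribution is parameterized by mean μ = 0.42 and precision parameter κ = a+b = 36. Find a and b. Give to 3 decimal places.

a = 15.120, b = 20.880

Split κ in proportion μ : (1−μ): a = 0.42·36 = 15.120, b = 36 − 15.120 = 20.880.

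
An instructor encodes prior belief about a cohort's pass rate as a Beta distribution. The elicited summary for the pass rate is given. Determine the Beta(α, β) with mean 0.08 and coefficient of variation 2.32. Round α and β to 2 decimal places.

α = 0.09, β = 1.05

Var = (CV·μ)² = (2.32×0.08)² = 0.034447.
α+β = μ(1−μ)/Var − 1 = 0.0736/0.034447 − 1 = 1.1366.
Thus α = 0.08·1.1366 = 0.09 and β = 0.92·1.1366 = 1.05.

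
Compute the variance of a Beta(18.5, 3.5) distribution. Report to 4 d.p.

0.0058

μ = 18.5/22.0 = 0.840909; Var = μ(1−μ)/(α+β+1) = 0.1337810/23.0 = 0.0058.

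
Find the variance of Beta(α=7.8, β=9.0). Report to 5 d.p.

0.01397

μ = 7.8/16.8 = 0.464286; Var = μ(1−μ)/(α+β+1) = 0.2487245/17.8 = 0.01397.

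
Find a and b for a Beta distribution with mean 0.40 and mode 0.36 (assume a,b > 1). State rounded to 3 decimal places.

Let s = a+b. Mean gives a = μs = 0.40s; mode gives (a−1)/(s−2) = 0.36.
Substituting: 0.40s − 1 = 0.36(s−2) = 0.36s − 0.72, so 0.04s = 0.28 and s = 7.0000.
Then a = 0.40×7.0000 = 2.800 and b = s−a = 4.200.

a = 2.800, b = 4.200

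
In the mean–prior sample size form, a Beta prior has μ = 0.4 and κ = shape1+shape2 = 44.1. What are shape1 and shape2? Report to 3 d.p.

shape1 = 17.640, shape2 = 26.460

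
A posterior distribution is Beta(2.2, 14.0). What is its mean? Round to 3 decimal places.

The Beta mean is α/(α+β) = 2.2/(2.2+14.0) = 0.136.

0.136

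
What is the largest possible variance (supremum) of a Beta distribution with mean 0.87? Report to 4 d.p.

For fixed mean μ the Beta variance is μ(1−μ)/(α+β+1), increasing as α+β decreases.
Its least upper bound (not attained) is μ(1−μ) = 0.87·0.13 = 0.1131.

0.1131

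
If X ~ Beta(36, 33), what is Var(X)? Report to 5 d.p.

0.00356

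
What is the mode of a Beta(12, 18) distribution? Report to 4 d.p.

0.3929

The density x^(α−1)(1−x)^(β−1) is maximised at (α−1)/(α+β−2) = 11/28 = 0.3929.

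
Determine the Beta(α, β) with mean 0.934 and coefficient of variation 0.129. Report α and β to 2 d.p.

Var = (CV·μ)² = (0.129×0.934)² = 0.014517.
α+β = μ(1−μ)/Var − 1 = 0.061644/0.014517 − 1 = 3.2464.
Thus α = 0.934·3.2464 = 3.03 and β = 0.066·3.2464 = 0.21.

α = 3.03, β = 0.21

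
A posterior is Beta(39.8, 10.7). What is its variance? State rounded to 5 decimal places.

0.00324

α+β = 50.5 and αβ = 425.86, so Var = αβ/[(α+β)²(α+β+1)] = 425.86/131337.875 = 0.00324.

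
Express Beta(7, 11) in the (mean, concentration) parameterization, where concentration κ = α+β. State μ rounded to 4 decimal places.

μ = 0.3889, κ = 18

κ = α+β = 7+11 = 18; μ = α/κ = 7/18 = 0.3889.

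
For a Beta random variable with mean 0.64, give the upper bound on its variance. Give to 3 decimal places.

0.230

For fixed mean μ the Beta variance is μ(1−μ)/(α+β+1), increasing as α+β decreases.
Its least upper bound (not attained) is μ(1−μ) = 0.64·0.36 = 0.230.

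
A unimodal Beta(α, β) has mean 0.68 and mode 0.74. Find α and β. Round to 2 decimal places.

With s = α+β: μ = α/s and mode = (α−1)/(s−2). Eliminating α = μs,
μs − 1 = m(s−2) ⇒ s(μ−m) = 1−2m ⇒ s = -0.48/-0.06 = 8.0000.
So α = μs = 5.44, β = (1−μ)s = 2.56.

α = 5.44, β = 2.56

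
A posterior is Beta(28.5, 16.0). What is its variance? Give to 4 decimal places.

α+β = 44.5 and αβ = 456.00, so Var = αβ/[(α+β)²(α+β+1)] = 456.00/90101.375 = 0.0051.

0.0051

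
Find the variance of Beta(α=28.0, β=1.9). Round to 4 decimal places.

α+β = 29.9 and αβ = 53.20, so Var = αβ/[(α+β)²(α+β+1)] = 53.20/27624.909 = 0.0019.

0.0019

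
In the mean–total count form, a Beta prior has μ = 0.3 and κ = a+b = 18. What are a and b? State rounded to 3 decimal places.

a = 5.400, b = 12.600

a = μκ = 0.3×18 = 5.400 and b = (1−μ)κ = 0.7×18 = 12.600.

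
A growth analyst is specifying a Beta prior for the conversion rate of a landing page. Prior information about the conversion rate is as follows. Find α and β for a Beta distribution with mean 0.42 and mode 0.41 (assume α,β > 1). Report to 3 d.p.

Let s = α+β. Mean gives α = μs = 0.42s; mode gives (α−1)/(s−2) = 0.41.
Substituting: 0.42s − 1 = 0.41(s−2) = 0.41s − 0.82, so 0.01s = 0.18 and s = 18.0000.
Then α = 0.42×18.0000 = 7.560 and β = s−α = 10.440.

α = 7.560, β = 10.440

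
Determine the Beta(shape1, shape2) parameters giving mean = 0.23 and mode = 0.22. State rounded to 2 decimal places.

With s = shape1+shape2: μ = shape1/s and mode = (shape1−1)/(s−2). Eliminating shape1 = μs,
μs − 1 = m(s−2) ⇒ s(μ−m) = 1−2m ⇒ s = 0.56/0.01 = 56.0000.
So shape1 = μs = 12.88, shape2 = (1−μ)s = 43.12.

shape1 = 12.88, shape2 = 43.12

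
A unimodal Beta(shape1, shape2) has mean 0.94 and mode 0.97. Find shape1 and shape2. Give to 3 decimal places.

Let s = shape1+shape2. Mean gives shape1 = μs = 0.94s; mode gives (shape1−1)/(s−2) = 0.97.
Substituting: 0.94s − 1 = 0.97(s−2) = 0.97s − 1.94, so -0.03s = -0.94 and s = 31.3333.
Then shape1 = 0.94×31.3333 = 29.453 and shape2 = s−shape1 = 1.880.

shape1 = 29.453, shape2 = 1.880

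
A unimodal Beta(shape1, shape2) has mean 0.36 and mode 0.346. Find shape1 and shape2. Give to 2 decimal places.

shape1 = 7.92, shape2 = 14.08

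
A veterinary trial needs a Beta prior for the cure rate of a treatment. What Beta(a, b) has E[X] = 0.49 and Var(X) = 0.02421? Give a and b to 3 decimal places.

a = 4.568, b = 4.754

Let s = a+b. The Beta variance is μ(1−μ)/(s+1).
So s+1 = μ(1−μ)/σ² = (0.49×0.51)/0.02421 = 0.2499/0.02421 = 10.3222, giving s = 9.3222.
Then a = μs = 0.49×9.3222 = 4.568 and b = (1−μ)s = 0.51×9.3222 = 4.754.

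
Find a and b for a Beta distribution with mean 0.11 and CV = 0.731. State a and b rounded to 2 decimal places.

a = 1.56, b = 12.59

Var = (CV·μ)² = (0.731×0.11)² = 0.006466.
a+b = μ(1−μ)/Var − 1 = 0.0979/0.006466 − 1 = 14.1413.
Thus a = 0.11·14.1413 = 1.56 and b = 0.89·14.1413 = 12.59.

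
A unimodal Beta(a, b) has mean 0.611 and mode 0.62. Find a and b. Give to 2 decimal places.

With s = a+b: μ = a/s and mode = (a−1)/(s−2). Eliminating a = μs,
μs − 1 = m(s−2) ⇒ s(μ−m) = 1−2m ⇒ s = -0.24/-0.009 = 26.6667.
So a = μs = 16.29, b = (1−μ)s = 10.37.

a = 16.29, b = 10.37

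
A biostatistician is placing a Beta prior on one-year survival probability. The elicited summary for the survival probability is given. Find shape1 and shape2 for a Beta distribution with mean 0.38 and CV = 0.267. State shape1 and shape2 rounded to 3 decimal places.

shape1 = 8.317, shape2 = 13.570

σ = CV·μ = 0.267×0.38 = 0.10146, so σ² = 0.010294.
s+1 = μ(1−μ)/σ² = 0.2356/0.010294 = 22.8868, so s = shape1+shape2 = 21.8868.
shape1 = μs = 8.317, shape2 = (1−μ)s = 13.570.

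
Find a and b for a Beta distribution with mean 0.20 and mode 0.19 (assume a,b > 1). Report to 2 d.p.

a = 12.40, b = 49.60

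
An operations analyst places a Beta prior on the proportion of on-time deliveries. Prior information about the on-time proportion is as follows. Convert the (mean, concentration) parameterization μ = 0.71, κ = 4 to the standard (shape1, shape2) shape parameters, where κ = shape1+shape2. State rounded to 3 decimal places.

shape1 = 2.840, shape2 = 1.160

Split κ in proportion μ : (1−μ): shape1 = 0.71·4 = 2.840, shape2 = 4 − 2.840 = 1.160.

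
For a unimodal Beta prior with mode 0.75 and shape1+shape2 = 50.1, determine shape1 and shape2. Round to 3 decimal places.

shape1 = 37.075, shape2 = 13.025

Since the density peak of Beta(shape1,shape2) is at (shape1−1)/(shape1+shape2−2),
shape1 = 1 + 0.75(50.1−2) = 37.075 and shape2 = 50.1 − 37.075 = 13.025.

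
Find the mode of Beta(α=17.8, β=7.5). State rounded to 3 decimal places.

0.721

With α,β > 1, mode = (α−1)/(α+β−2) = 16.8/23.3 = 0.721.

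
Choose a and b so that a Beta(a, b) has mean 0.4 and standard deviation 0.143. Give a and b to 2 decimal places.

Variance = 0.143² = 0.020449. The moment-matching identity a+b = μ(1−μ)/Var − 1 gives
a+b = 0.24/0.020449 − 1 = 10.7365, so a = μ·10.7365 = 4.29 and b = (1−μ)·10.7365 = 6.44.

a = 4.29, b = 6.44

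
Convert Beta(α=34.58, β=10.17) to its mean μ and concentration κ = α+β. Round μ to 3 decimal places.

μ = 0.773, κ = 44.75

κ = α+β = 34.58+10.17 = 44.75; μ = α/κ = 34.58/44.75 = 0.773.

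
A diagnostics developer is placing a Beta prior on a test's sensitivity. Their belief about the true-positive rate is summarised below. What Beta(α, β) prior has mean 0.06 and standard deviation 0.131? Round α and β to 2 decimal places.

Variance = 0.131² = 0.017161. The moment-matching identity α+β = μ(1−μ)/Var − 1 gives
α+β = 0.0564/0.017161 − 1 = 2.2865, so α = μ·2.2865 = 0.14 and β = (1−μ)·2.2865 = 2.15.

α = 0.14, β = 2.15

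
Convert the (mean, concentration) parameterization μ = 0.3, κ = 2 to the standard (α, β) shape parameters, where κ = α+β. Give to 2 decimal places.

Split κ in proportion μ : (1−μ): α = 0.3·2 = 0.60, β = 2 − 0.60 = 1.40.

α = 0.60, β = 1.40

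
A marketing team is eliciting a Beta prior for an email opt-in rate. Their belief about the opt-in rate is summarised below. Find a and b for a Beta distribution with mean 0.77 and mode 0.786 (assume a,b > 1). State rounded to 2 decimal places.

a = 27.53, b = 8.22

Let s = a+b. Mean gives a = μs = 0.77s; mode gives (a−1)/(s−2) = 0.786.
Substituting: 0.77s − 1 = 0.786(s−2) = 0.786s − 1.572, so -0.016s = -0.572 and s = 35.7500.
Then a = 0.77×35.7500 = 27.53 and b = s−a = 8.22.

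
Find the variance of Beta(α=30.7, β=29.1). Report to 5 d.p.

0.00411

α+β = 59.8 and αβ = 893.37, so Var = αβ/[(α+β)²(α+β+1)] = 893.37/217423.232 = 0.00411.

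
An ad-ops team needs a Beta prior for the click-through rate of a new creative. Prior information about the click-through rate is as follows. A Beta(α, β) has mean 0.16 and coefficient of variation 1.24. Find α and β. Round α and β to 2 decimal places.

Var = (CV·μ)² = (1.24×0.16)² = 0.039363.
α+β = μ(1−μ)/Var − 1 = 0.1344/0.039363 − 1 = 2.4144.
Thus α = 0.16·2.4144 = 0.39 and β = 0.84·2.4144 = 2.03.

α = 0.39, β = 2.03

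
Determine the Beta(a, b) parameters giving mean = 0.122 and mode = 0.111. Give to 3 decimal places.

a = 8.629, b = 62.099

With s = a+b: μ = a/s and mode = (a−1)/(s−2). Eliminating a = μs,
μs − 1 = m(s−2) ⇒ s(μ−m) = 1−2m ⇒ s = 0.778/0.011 = 70.7273.
So a = μs = 8.629, b = (1−μ)s = 62.099.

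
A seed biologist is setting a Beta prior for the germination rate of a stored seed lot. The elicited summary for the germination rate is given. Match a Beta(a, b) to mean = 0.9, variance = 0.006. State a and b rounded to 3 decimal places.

a = 12.600, b = 1.400

Let s = a+b. The Beta variance is μ(1−μ)/(s+1).
So s+1 = μ(1−μ)/σ² = (0.9×0.1)/0.006 = 0.09/0.006 = 15.0000, giving s = 14.0000.
Then a = μs = 0.9×14.0000 = 12.600 and b = (1−μ)s = 0.1×14.0000 = 1.400.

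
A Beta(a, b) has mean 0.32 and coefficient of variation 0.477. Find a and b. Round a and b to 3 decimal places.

a = 2.669, b = 5.671

Var = (CV·μ)² = (0.477×0.32)² = 0.023299.
a+b = μ(1−μ)/Var − 1 = 0.2176/0.023299 − 1 = 8.3395.
Thus a = 0.32·8.3395 = 2.669 and b = 0.68·8.3395 = 5.671.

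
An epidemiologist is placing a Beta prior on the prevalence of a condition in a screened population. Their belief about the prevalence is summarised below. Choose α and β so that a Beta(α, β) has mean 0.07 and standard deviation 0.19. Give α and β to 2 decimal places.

α = 0.06, β = 0.75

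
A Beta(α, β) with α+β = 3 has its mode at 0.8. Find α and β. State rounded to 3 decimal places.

Mode = (α−1)/(κ−2) with κ = α+β, so α−1 = 0.8·1 = 0.800.
α = 1.800; β = κ − α = 1.200.

α = 1.800, β = 1.200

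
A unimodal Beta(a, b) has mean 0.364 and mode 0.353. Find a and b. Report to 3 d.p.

a = 9.729, b = 16.999

With s = a+b: μ = a/s and mode = (a−1)/(s−2). Eliminating a = μs,
μs − 1 = m(s−2) ⇒ s(μ−m) = 1−2m ⇒ s = 0.294/0.011 = 26.7273.
So a = μs = 9.729, b = (1−μ)s = 16.999.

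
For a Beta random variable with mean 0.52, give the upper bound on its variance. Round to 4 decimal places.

0.2496

For fixed mean μ the Beta variance is μ(1−μ)/(α+β+1), increasing as α+β decreases.
Its least upper bound (not attained) is μ(1−μ) = 0.52·0.48 = 0.2496.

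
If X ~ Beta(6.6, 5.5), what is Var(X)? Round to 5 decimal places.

0.01893

Var = αβ/[(α+β)²(α+β+1)] = (6.6×5.5)/(12.1²×13.1) = 36.30/1917.971 = 0.01893.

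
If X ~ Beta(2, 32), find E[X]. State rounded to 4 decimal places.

E[X] = α/(α+β) = 2/34 = 0.0588.

0.0588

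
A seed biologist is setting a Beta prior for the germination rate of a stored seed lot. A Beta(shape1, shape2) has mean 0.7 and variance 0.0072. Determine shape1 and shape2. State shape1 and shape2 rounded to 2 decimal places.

Write ν = shape1+shape2; then shape1 = μν and Var = μ(1−μ)/(ν+1).
ν = μ(1−μ)/Var − 1 = 0.21/0.0072 − 1 = 28.1667.
shape1 = 0.7·28.1667 = 19.72, shape2 = 0.3·28.1667 = 8.45.

shape1 = 19.72, shape2 = 8.45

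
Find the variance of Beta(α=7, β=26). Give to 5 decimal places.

Var = αβ/[(α+β)²(α+β+1)] = (7×26)/(33²×34) = 182/37026 = 0.00492.

0.00492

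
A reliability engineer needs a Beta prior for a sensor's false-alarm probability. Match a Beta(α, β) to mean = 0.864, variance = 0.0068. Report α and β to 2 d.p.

α = 14.07, β = 2.21

Let s = α+β. The Beta variance is μ(1−μ)/(s+1).
So s+1 = μ(1−μ)/σ² = (0.864×0.136)/0.0068 = 0.117504/0.0068 = 17.2800, giving s = 16.2800.
Then α = μs = 0.864×16.2800 = 14.07 and β = (1−μ)s = 0.136×16.2800 = 2.21.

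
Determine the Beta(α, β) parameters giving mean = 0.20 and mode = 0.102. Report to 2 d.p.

α = 1.62, β = 6.50

With s = α+β: μ = α/s and mode = (α−1)/(s−2). Eliminating α = μs,
μs − 1 = m(s−2) ⇒ s(μ−m) = 1−2m ⇒ s = 0.796/0.098 = 8.1224.
So α = μs = 1.62, β = (1−μ)s = 6.50.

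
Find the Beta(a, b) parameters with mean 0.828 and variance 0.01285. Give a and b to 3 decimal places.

By moment matching, a+b = μ(1−μ)/σ² − 1 = (0.828·0.172)/0.01285 − 1 = 11.0830 − 1 = 10.0830.
Since a/(a+b) = μ, a = 0.828·10.0830 = 8.349 and b = 0.172·10.0830 = 1.734.

a = 8.349, b = 1.734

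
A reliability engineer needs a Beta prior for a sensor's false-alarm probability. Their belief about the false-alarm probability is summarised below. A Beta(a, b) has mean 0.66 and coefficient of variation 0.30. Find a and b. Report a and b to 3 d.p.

σ = CV·μ = 0.30×0.66 = 0.19800, so σ² = 0.039204.
s+1 = μ(1−μ)/σ² = 0.2244/0.039204 = 5.7239, so s = a+b = 4.7239.
a = μs = 3.118, b = (1−μ)s = 1.606.

a = 3.118, b = 1.606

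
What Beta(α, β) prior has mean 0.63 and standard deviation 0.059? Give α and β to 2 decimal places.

α = 41.56, β = 24.41

First σ² = 0.003481. Setting α = μn, β = (1−μ)n with n = α+β,
μ(1−μ)/(n+1) = 0.003481 ⇒ n+1 = 0.2331/0.003481 = 66.9635 ⇒ n = 65.9635.
Hence α = 0.63×65.9635 = 41.56, β = 0.37×65.9635 = 24.41.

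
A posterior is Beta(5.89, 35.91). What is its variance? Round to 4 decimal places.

0.0028

μ = 5.89/41.80 = 0.140909; Var = μ(1−μ)/(α+β+1) = 0.1210537/42.80 = 0.0028.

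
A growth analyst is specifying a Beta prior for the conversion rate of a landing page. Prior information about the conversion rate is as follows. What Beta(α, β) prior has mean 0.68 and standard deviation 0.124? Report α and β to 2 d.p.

α = 8.94, β = 4.21

Variance = 0.124² = 0.015376. The moment-matching identity α+β = μ(1−μ)/Var − 1 gives
α+β = 0.2176/0.015376 − 1 = 13.1519, so α = μ·13.1519 = 8.94 and β = (1−μ)·13.1519 = 4.21.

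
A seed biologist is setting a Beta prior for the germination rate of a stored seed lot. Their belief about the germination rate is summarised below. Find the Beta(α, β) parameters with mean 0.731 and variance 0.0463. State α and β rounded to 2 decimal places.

By moment matching, α+β = μ(1−μ)/σ² − 1 = (0.731·0.269)/0.0463 − 1 = 4.2471 − 1 = 3.2471.
Since α/(α+β) = μ, α = 0.731·3.2471 = 2.37 and β = 0.269·3.2471 = 0.87.

α = 2.37, β = 0.87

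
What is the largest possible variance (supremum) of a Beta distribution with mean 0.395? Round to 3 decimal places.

For fixed mean μ the Beta variance is μ(1−μ)/(α+β+1), increasing as α+β decreases.
Its least upper bound (not attained) is μ(1−μ) = 0.395·0.605 = 0.239.

0.239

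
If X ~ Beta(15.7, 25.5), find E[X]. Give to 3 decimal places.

0.381

E[X] = α/(α+β) = 15.7/41.2 = 0.381.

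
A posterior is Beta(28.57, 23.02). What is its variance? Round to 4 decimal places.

Var = αβ/[(α+β)²(α+β+1)] = (28.57×23.02)/(51.59²×52.59) = 657.6814/139969.762779 = 0.0047.

0.0047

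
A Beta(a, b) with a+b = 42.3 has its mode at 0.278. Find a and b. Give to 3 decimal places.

a = 12.203, b = 30.097

Since the density peak of Beta(a,b) is at (a−1)/(a+b−2),
a = 1 + 0.278(42.3−2) = 12.203 and b = 42.3 − 12.203 = 30.097.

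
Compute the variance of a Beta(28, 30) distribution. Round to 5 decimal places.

0.00423

μ = 28/58 = 0.482759; Var = μ(1−μ)/(α+β+1) = 0.2497027/59 = 0.00423.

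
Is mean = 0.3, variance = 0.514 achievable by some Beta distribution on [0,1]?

No

For any Beta, Var(X) < E[X]·(1−E[X]).
Here μ(1−μ) = 0.3×0.7 = 0.21, and 0.514 ≥ 0.21.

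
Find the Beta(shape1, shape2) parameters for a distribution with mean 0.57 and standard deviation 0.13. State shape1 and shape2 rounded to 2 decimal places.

First σ² = 0.0169. Setting shape1 = μn, shape2 = (1−μ)n with n = shape1+shape2,
μ(1−μ)/(n+1) = 0.0169 ⇒ n+1 = 0.2451/0.0169 = 14.5030 ⇒ n = 13.5030.
Hence shape1 = 0.57×13.5030 = 7.70, shape2 = 0.43×13.5030 = 5.81.

shape1 = 7.70, shape2 = 5.81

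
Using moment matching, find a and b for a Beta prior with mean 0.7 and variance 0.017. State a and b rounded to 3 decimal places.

a = 7.947, b = 3.406

Let s = a+b. The Beta variance is μ(1−μ)/(s+1).
So s+1 = μ(1−μ)/σ² = (0.7×0.3)/0.017 = 0.21/0.017 = 12.3529, giving s = 11.3529.
Then a = μs = 0.7×11.3529 = 7.947 and b = (1−μ)s = 0.3×11.3529 = 3.406.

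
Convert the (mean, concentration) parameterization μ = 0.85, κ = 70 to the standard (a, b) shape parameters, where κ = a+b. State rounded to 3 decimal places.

a = 59.500, b = 10.500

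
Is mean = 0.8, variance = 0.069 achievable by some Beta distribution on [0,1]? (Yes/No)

For any Beta, Var(X) < E[X]·(1−E[X]).
Here μ(1−μ) = 0.8×0.2 = 0.16, and 0.069 < 0.16.

Yes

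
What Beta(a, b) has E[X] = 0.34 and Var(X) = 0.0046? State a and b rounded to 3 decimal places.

a = 16.246, b = 31.537

Let s = a+b. The Beta variance is μ(1−μ)/(s+1).
So s+1 = μ(1−μ)/σ² = (0.34×0.66)/0.0046 = 0.2244/0.0046 = 48.7826, giving s = 47.7826.
Then a = μs = 0.34×47.7826 = 16.246 and b = (1−μ)s = 0.66×47.7826 = 31.537.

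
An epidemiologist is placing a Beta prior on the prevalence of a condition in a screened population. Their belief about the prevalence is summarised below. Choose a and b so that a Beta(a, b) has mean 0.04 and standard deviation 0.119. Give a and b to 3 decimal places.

a = 0.068, b = 1.643

Variance = 0.119² = 0.014161. The moment-matching identity a+b = μ(1−μ)/Var − 1 gives
a+b = 0.0384/0.014161 − 1 = 1.7117, so a = μ·1.7117 = 0.068 and b = (1−μ)·1.7117 = 1.643.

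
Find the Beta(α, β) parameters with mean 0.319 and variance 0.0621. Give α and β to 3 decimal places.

Write ν = α+β; then α = μν and Var = μ(1−μ)/(ν+1).
ν = μ(1−μ)/Var − 1 = 0.217239/0.0621 − 1 = 2.4982.
α = 0.319·2.4982 = 0.797, β = 0.681·2.4982 = 1.701.

α = 0.797, β = 1.701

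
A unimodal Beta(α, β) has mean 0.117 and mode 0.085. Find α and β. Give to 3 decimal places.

α = 3.035, β = 22.903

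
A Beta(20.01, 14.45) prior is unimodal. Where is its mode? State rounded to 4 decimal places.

0.5856

With α,β > 1, mode = (α−1)/(α+β−2) = 19.01/32.46 = 0.5856.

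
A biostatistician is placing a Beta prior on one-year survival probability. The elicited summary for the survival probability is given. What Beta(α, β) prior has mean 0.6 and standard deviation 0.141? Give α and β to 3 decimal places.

α = 6.643, β = 4.429

First σ² = 0.019881. Setting α = μn, β = (1−μ)n with n = α+β,
μ(1−μ)/(n+1) = 0.019881 ⇒ n+1 = 0.24/0.019881 = 12.0718 ⇒ n = 11.0718.
Hence α = 0.6×11.0718 = 6.643, β = 0.4×11.0718 = 4.429.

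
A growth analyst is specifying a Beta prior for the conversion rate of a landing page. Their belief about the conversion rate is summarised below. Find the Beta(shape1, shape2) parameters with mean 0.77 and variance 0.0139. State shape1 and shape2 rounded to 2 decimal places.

shape1 = 9.04, shape2 = 2.70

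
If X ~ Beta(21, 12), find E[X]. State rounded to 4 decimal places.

0.6364

The Beta mean is α/(α+β) = 21/(21+12) = 0.6364.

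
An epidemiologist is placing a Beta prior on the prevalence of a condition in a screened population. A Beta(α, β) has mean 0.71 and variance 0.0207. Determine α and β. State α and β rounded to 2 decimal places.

By moment matching, α+β = μ(1−μ)/σ² − 1 = (0.71·0.29)/0.0207 − 1 = 9.9469 − 1 = 8.9469.
Since α/(α+β) = μ, α = 0.71·8.9469 = 6.35 and β = 0.29·8.9469 = 2.59.

α = 6.35, β = 2.59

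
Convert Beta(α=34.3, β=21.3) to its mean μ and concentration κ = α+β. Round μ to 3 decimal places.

κ = α+β = 34.3+21.3 = 55.6; μ = α/κ = 34.3/55.6 = 0.617.

μ = 0.617, κ = 55.6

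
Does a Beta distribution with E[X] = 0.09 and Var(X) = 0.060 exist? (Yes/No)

The Beta variance bound is σ² < μ(1−μ).
Here μ(1−μ) = 0.09×0.91 = 0.0819, and 0.060 < 0.0819.

Yes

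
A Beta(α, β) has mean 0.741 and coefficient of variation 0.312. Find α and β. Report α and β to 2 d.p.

α = 1.92, β = 0.67

Var = (CV·μ)² = (0.312×0.741)² = 0.053450.
α+β = μ(1−μ)/Var − 1 = 0.191919/0.053450 − 1 = 2.5906.
Thus α = 0.741·2.5906 = 1.92 and β = 0.259·2.5906 = 0.67.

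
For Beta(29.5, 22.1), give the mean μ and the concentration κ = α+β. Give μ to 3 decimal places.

κ = α+β = 29.5+22.1 = 51.6; μ = α/κ = 29.5/51.6 = 0.572.

μ = 0.572, κ = 51.6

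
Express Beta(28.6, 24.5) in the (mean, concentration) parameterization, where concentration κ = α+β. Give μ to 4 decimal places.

κ = α+β = 28.6+24.5 = 53.1; μ = α/κ = 28.6/53.1 = 0.5386.

μ = 0.5386, κ = 53.1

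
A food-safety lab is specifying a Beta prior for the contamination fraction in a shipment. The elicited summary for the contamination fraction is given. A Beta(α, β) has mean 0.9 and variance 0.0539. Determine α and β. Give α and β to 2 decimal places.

By moment matching, α+β = μ(1−μ)/σ² − 1 = (0.9·0.1)/0.0539 − 1 = 1.6698 − 1 = 0.6698.
Since α/(α+β) = μ, α = 0.9·0.6698 = 0.60 and β = 0.1·0.6698 = 0.07.

α = 0.60, β = 0.07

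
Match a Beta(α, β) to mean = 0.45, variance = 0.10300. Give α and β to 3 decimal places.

α = 0.631, β = 0.772

Write ν = α+β; then α = μν and Var = μ(1−μ)/(ν+1).
ν = μ(1−μ)/Var − 1 = 0.2475/0.10300 − 1 = 1.4029.
α = 0.45·1.4029 = 0.631, β = 0.55·1.4029 = 0.772.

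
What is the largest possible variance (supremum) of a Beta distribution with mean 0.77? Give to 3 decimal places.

0.177

For fixed mean μ the Beta variance is μ(1−μ)/(α+β+1), increasing as α+β decreases.
Its least upper bound (not attained) is μ(1−μ) = 0.77·0.23 = 0.177.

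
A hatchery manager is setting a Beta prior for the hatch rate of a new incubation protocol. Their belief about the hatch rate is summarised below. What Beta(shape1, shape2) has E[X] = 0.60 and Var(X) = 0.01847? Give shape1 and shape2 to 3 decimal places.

Write ν = shape1+shape2; then shape1 = μν and Var = μ(1−μ)/(ν+1).
ν = μ(1−μ)/Var − 1 = 0.2400/0.01847 − 1 = 11.9940.
shape1 = 0.60·11.9940 = 7.196, shape2 = 0.40·11.9940 = 4.798.

shape1 = 7.196, shape2 = 4.798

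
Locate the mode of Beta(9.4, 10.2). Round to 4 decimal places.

0.4773

With α,β > 1, mode = (α−1)/(α+β−2) = 8.4/17.6 = 0.4773.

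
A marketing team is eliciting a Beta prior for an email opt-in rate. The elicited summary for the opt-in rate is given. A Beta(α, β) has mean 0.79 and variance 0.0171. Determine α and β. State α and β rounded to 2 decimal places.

By moment matching, α+β = μ(1−μ)/σ² − 1 = (0.79·0.21)/0.0171 − 1 = 9.7018 − 1 = 8.7018.
Since α/(α+β) = μ, α = 0.79·8.7018 = 6.87 and β = 0.21·8.7018 = 1.83.

α = 6.87, β = 1.83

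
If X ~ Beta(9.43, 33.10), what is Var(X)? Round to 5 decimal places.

0.00396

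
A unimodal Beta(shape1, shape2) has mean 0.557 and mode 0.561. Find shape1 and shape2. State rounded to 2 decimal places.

With s = shape1+shape2: μ = shape1/s and mode = (shape1−1)/(s−2). Eliminating shape1 = μs,
μs − 1 = m(s−2) ⇒ s(μ−m) = 1−2m ⇒ s = -0.122/-0.004 = 30.5000.
So shape1 = μs = 16.99, shape2 = (1−μ)s = 13.51.

shape1 = 16.99, shape2 = 13.51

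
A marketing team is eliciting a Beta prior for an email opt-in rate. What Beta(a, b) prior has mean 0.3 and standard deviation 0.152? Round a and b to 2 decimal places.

σ² = 0.152² = 0.023104.
With s = a+b, Var = μ(1−μ)/(s+1), so s+1 = (0.3×0.7)/0.023104 = 9.0893 and s = 8.0893.
a = μs = 2.43, b = (1−μ)s = 5.66.

a = 2.43, b = 5.66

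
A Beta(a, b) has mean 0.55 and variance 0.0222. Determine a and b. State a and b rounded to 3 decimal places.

By moment matching, a+b = μ(1−μ)/σ² − 1 = (0.55·0.45)/0.0222 − 1 = 11.1486 − 1 = 10.1486.
Since a/(a+b) = μ, a = 0.55·10.1486 = 5.582 and b = 0.45·10.1486 = 4.567.

a = 5.582, b = 4.567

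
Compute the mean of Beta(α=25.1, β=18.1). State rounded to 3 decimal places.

0.581

The Beta mean is α/(α+β) = 25.1/(25.1+18.1) = 0.581.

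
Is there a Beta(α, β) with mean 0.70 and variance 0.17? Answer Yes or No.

For any Beta, Var(X) < E[X]·(1−E[X]).
Here μ(1−μ) = 0.70×0.30 = 0.2100, and 0.17 < 0.2100.

Yes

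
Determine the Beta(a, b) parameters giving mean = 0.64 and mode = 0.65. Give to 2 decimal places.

Let s = a+b. Mean gives a = μs = 0.64s; mode gives (a−1)/(s−2) = 0.65.
Substituting: 0.64s − 1 = 0.65(s−2) = 0.65s − 1.30, so -0.01s = -0.30 and s = 30.0000.
Then a = 0.64×30.0000 = 19.20 and b = s−a = 10.80.

a = 19.20, b = 10.80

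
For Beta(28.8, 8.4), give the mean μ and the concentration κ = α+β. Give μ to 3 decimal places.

κ = α+β = 28.8+8.4 = 37.2; μ = α/κ = 28.8/37.2 = 0.774.

μ = 0.774, κ = 37.2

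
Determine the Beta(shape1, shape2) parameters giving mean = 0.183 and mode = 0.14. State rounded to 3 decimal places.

shape1 = 3.064, shape2 = 13.680

With s = shape1+shape2: μ = shape1/s and mode = (shape1−1)/(s−2). Eliminating shape1 = μs,
μs − 1 = m(s−2) ⇒ s(μ−m) = 1−2m ⇒ s = 0.72/0.043 = 16.7442.
So shape1 = μs = 3.064, shape2 = (1−μ)s = 13.680.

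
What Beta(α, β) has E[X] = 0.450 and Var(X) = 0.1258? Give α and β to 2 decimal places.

α = 0.44, β = 0.53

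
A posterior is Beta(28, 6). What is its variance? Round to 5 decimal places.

μ = 28/34 = 0.823529; Var = μ(1−μ)/(α+β+1) = 0.1453287/35 = 0.00415.

0.00415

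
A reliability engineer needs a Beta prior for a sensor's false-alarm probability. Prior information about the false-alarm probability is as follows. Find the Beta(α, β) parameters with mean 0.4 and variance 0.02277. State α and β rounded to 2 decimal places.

α = 3.82, β = 5.72

Let s = α+β. The Beta variance is μ(1−μ)/(s+1).
So s+1 = μ(1−μ)/σ² = (0.4×0.6)/0.02277 = 0.24/0.02277 = 10.5402, giving s = 9.5402.
Then α = μs = 0.4×9.5402 = 3.82 and β = (1−μ)s = 0.6×9.5402 = 5.72.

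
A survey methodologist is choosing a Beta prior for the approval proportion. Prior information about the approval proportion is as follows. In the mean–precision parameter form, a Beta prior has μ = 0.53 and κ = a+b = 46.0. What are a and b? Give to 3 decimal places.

Split κ in proportion μ : (1−μ): a = 0.53·46.0 = 24.380, b = 46.0 − 24.380 = 21.620.

a = 24.380, b = 21.620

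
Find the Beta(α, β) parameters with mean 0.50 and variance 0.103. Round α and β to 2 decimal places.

Let s = α+β. The Beta variance is μ(1−μ)/(s+1).
So s+1 = μ(1−μ)/σ² = (0.50×0.50)/0.103 = 0.2500/0.103 = 2.4272, giving s = 1.4272.
Then α = μs = 0.50×1.4272 = 0.71 and β = (1−μ)s = 0.50×1.4272 = 0.71.

α = 0.71, β = 0.71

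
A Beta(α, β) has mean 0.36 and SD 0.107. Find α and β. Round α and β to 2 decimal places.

α = 6.88, β = 12.24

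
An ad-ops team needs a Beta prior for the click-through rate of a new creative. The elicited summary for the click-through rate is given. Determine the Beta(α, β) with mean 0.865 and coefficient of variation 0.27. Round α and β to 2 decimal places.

σ = CV·μ = 0.27×0.865 = 0.23355, so σ² = 0.054546.
s+1 = μ(1−μ)/σ² = 0.116775/0.054546 = 2.1409, so s = α+β = 1.1409.
α = μs = 0.99, β = (1−μ)s = 0.15.

α = 0.99, β = 0.15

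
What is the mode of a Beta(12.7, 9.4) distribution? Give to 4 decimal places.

The density x^(α−1)(1−x)^(β−1) is maximised at (α−1)/(α+β−2) = 11.7/20.1 = 0.5821.

0.5821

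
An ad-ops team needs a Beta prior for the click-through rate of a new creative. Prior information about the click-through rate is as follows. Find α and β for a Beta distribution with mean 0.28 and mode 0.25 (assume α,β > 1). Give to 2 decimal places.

α = 4.67, β = 12.00

Let s = α+β. Mean gives α = μs = 0.28s; mode gives (α−1)/(s−2) = 0.25.
Substituting: 0.28s − 1 = 0.25(s−2) = 0.25s − 0.50, so 0.03s = 0.50 and s = 16.6667.
Then α = 0.28×16.6667 = 4.67 and β = s−α = 12.00.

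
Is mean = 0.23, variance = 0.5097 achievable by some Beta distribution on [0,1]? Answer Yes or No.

For any Beta, Var(X) < E[X]·(1−E[X]).
Here μ(1−μ) = 0.23×0.77 = 0.1771, and 0.5097 ≥ 0.1771.

No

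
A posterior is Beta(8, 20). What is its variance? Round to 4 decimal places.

0.0070

α+β = 28 and αβ = 160, so Var = αβ/[(α+β)²(α+β+1)] = 160/22736 = 0.0070.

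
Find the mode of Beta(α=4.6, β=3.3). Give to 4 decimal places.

0.6102

With α,β > 1, mode = (α−1)/(α+β−2) = 3.6/5.9 = 0.6102.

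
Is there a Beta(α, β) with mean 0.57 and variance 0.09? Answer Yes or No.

For any Beta, Var(X) < E[X]·(1−E[X]).
Here μ(1−μ) = 0.57×0.43 = 0.2451, and 0.09 < 0.2451.

Yes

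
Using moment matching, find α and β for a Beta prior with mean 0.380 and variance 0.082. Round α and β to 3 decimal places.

By moment matching, α+β = μ(1−μ)/σ² − 1 = (0.380·0.620)/0.082 − 1 = 2.8732 − 1 = 1.8732.
Since α/(α+β) = μ, α = 0.380·1.8732 = 0.712 and β = 0.620·1.8732 = 1.161.

α = 0.712, β = 1.161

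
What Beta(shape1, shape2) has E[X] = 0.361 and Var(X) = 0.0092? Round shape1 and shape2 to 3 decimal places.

shape1 = 8.691, shape2 = 15.383

Write ν = shape1+shape2; then shape1 = μν and Var = μ(1−μ)/(ν+1).
ν = μ(1−μ)/Var − 1 = 0.230679/0.0092 − 1 = 24.0738.
shape1 = 0.361·24.0738 = 8.691, shape2 = 0.639·24.0738 = 15.383.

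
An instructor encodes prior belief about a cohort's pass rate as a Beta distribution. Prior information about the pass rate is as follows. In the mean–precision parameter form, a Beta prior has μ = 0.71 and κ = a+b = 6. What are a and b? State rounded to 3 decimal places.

Split κ in proportion μ : (1−μ): a = 0.71·6 = 4.260, b = 6 − 4.260 = 1.740.

a = 4.260, b = 1.740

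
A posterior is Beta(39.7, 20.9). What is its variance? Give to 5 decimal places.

0.00367

Var = αβ/[(α+β)²(α+β+1)] = (39.7×20.9)/(60.6²×61.6) = 829.73/226217.376 = 0.00367.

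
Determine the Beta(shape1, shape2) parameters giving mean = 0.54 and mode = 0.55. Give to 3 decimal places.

Let s = shape1+shape2. Mean gives shape1 = μs = 0.54s; mode gives (shape1−1)/(s−2) = 0.55.
Substituting: 0.54s − 1 = 0.55(s−2) = 0.55s − 1.10, so -0.01s = -0.10 and s = 10.0000.
Then shape1 = 0.54×10.0000 = 5.400 and shape2 = s−shape1 = 4.600.

shape1 = 5.400, shape2 = 4.600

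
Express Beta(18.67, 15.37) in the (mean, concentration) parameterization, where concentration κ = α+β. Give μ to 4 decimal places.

μ = 0.5485, κ = 34.04

κ = α+β = 18.67+15.37 = 34.04; μ = α/κ = 18.67/34.04 = 0.5485.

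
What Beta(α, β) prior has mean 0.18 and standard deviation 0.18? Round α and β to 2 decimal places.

First σ² = 0.0324. Setting α = μn, β = (1−μ)n with n = α+β,
μ(1−μ)/(n+1) = 0.0324 ⇒ n+1 = 0.1476/0.0324 = 4.5556 ⇒ n = 3.5556.
Hence α = 0.18×3.5556 = 0.64, β = 0.82×3.5556 = 2.92.

α = 0.64, β = 2.92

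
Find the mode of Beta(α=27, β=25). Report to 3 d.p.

The density x^(α−1)(1−x)^(β−1) is maximised at (α−1)/(α+β−2) = 26/50 = 0.520.

0.520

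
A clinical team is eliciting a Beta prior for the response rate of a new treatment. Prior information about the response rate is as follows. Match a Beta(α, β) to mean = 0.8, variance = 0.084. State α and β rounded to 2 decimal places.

α = 0.72, β = 0.18

By moment matching, α+β = μ(1−μ)/σ² − 1 = (0.8·0.2)/0.084 − 1 = 1.9048 − 1 = 0.9048.
Since α/(α+β) = μ, α = 0.8·0.9048 = 0.72 and β = 0.2·0.9048 = 0.18.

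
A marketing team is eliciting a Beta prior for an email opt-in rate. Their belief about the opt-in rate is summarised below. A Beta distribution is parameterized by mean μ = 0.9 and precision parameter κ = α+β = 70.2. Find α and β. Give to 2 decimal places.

α = 63.18, β = 7.02

Split κ in proportion μ : (1−μ): α = 0.9·70.2 = 63.18, β = 70.2 − 63.18 = 7.02.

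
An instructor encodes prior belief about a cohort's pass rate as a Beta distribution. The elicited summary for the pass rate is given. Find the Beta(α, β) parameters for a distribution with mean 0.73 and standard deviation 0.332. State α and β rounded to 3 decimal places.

First σ² = 0.110224. Setting α = μn, β = (1−μ)n with n = α+β,
μ(1−μ)/(n+1) = 0.110224 ⇒ n+1 = 0.1971/0.110224 = 1.7882 ⇒ n = 0.7882.
Hence α = 0.73×0.7882 = 0.575, β = 0.27×0.7882 = 0.213.

α = 0.575, β = 0.213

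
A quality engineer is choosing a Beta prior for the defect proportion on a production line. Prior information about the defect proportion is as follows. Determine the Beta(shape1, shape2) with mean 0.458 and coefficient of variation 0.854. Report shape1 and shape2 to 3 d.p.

shape1 = 0.285, shape2 = 0.337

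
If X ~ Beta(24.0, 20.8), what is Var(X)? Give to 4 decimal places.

0.0054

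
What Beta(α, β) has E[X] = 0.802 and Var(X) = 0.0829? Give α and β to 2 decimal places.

α = 0.73, β = 0.18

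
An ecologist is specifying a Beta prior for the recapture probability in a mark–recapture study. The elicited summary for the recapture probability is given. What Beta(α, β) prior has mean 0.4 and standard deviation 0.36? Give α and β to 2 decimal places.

Variance = 0.36² = 0.1296. The moment-matching identity α+β = μ(1−μ)/Var − 1 gives
α+β = 0.24/0.1296 − 1 = 0.8519, so α = μ·0.8519 = 0.34 and β = (1−μ)·0.8519 = 0.51.

α = 0.34, β = 0.51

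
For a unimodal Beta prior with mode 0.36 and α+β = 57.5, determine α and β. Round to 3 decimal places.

For α,β>1 the mode is (α−1)/(α+β−2), so α = mode·(κ−2)+1 = 0.36×55.5+1 = 20.980.
And β = (1−mode)·(κ−2)+1 = 0.64×55.5+1 = 36.520.

α = 20.980, β = 36.520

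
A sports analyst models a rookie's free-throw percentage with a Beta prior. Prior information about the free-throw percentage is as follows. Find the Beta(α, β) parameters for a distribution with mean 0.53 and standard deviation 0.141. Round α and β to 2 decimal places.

α = 6.11, β = 5.42

First σ² = 0.019881. Setting α = μn, β = (1−μ)n with n = α+β,
μ(1−μ)/(n+1) = 0.019881 ⇒ n+1 = 0.2491/0.019881 = 12.5296 ⇒ n = 11.5296.
Hence α = 0.53×11.5296 = 6.11, β = 0.47×11.5296 = 5.42.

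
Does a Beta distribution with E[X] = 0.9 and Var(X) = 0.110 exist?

The Beta variance bound is σ² < μ(1−μ).
Here μ(1−μ) = 0.9×0.1 = 0.09, and 0.110 ≥ 0.09.

No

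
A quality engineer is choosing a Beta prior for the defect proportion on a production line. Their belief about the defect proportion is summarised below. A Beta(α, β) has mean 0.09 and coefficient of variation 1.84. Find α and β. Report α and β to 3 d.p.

α = 0.179, β = 1.808

Var = (CV·μ)² = (1.84×0.09)² = 0.027423.
α+β = μ(1−μ)/Var − 1 = 0.0819/0.027423 − 1 = 1.9865.
Thus α = 0.09·1.9865 = 0.179 and β = 0.91·1.9865 = 1.808.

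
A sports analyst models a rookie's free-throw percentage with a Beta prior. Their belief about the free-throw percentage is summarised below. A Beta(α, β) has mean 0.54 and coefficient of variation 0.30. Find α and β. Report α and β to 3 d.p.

Var = (CV·μ)² = (0.30×0.54)² = 0.026244.
α+β = μ(1−μ)/Var − 1 = 0.2484/0.026244 − 1 = 8.4650.
Thus α = 0.54·8.4650 = 4.571 and β = 0.46·8.4650 = 3.894.

α = 4.571, β = 3.894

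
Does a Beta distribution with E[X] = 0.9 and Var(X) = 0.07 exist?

For any Beta, Var(X) < E[X]·(1−E[X]).
Here μ(1−μ) = 0.9×0.1 = 0.09, and 0.07 < 0.09.

Yes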